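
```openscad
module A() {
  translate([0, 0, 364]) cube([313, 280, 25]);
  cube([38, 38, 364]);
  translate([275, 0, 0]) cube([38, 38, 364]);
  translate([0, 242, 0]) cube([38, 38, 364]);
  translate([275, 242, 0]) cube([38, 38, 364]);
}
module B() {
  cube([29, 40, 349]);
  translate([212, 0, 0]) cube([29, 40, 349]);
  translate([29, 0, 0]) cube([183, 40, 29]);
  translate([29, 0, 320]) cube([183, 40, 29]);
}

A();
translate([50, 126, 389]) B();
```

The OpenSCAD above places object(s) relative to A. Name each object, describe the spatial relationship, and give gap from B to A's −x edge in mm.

A is a stool. B is a picture frame. The picture frame is on top of the stool. The gap from the picture frame to the stool's −x edge is 50 mm.

The picture frame's min-x is at 50; the stool's min-x is 0; gap = 50 mm.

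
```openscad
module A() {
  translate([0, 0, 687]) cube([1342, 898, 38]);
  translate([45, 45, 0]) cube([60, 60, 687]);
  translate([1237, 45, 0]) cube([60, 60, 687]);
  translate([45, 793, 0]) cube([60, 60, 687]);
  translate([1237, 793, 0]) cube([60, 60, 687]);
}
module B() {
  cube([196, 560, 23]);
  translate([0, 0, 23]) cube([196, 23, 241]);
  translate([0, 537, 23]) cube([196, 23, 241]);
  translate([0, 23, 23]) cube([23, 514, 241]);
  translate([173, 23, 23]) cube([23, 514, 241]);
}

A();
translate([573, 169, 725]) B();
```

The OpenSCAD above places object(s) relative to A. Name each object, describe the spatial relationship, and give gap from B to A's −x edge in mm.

The open box's min-x is at 573; the table's min-x is 0; gap = 573 mm.

A is a table. B is an open box. The open box is on top of the table, centred. The gap from the open box to the table's −x edge is 573 mm.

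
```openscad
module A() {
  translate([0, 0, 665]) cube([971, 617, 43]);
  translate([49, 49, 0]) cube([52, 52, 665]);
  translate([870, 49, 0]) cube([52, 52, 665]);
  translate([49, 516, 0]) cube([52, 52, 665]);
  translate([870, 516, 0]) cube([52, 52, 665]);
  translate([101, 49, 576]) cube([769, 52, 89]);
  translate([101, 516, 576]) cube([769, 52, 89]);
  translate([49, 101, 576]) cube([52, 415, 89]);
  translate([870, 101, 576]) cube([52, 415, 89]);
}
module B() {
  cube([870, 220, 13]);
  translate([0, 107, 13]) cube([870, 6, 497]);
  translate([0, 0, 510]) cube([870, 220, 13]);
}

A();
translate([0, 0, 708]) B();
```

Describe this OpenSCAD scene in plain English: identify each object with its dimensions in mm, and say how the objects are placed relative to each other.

A is a table: top 971 mm (x) × 617 mm (y), 43 mm thick, upper face at z = 708 mm, on four 52×52 mm square legs, each inset 49 mm from the nearest pair of top edges, running from z = 0 to the bottom of the top. Four apron rails, 52 mm thick and 89 mm tall, run between adjacent legs with their top edges flush with the underside of the top and their outer faces flush with the legs' outer faces.

B is an I-beam lying along x, 870 mm long. Overall section height 523 mm. Two flanges 220 mm wide (y) and 13 mm thick, one on the floor and one at the top; a web 6 mm thick runs between them, centred on the flange width.

The I-beam is on top of the table.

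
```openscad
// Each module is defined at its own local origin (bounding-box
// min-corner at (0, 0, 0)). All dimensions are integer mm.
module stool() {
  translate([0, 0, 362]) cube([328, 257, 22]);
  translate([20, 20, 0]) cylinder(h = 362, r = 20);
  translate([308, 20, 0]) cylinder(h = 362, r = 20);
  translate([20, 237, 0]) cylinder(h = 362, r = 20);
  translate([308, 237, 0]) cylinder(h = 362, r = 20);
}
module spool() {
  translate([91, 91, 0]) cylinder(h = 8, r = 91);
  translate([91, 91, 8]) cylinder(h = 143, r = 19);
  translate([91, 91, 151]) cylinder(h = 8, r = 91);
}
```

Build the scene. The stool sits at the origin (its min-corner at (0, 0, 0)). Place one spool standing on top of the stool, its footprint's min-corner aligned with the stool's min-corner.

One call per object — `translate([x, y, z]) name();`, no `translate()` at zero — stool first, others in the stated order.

stool();
translate([0, 0, 384]) spool();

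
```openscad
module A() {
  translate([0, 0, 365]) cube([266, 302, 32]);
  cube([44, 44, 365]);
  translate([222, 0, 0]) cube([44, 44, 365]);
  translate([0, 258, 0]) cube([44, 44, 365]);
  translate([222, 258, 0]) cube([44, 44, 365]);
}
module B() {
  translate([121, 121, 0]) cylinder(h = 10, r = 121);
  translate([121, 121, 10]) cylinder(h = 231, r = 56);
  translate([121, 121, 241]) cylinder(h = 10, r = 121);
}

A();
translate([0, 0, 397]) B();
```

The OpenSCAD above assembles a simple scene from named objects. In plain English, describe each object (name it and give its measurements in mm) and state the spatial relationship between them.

A is a four-legged stool. The seat is a 266×302×32 mm slab whose top surface is at z = 397 mm; four square legs, each 44×44 mm in cross-section, run from the floor (z = 0) to the underside of the seat, each flush with a corner of the seat.

B is a spool: two coaxial disc flanges of radius 121 mm and thickness 10 mm, joined by a core cylinder of radius 56 mm and height 231 mm. The lower flange rests on z = 0 and the three cylinders share a vertical axis.

The spool is on top of the stool.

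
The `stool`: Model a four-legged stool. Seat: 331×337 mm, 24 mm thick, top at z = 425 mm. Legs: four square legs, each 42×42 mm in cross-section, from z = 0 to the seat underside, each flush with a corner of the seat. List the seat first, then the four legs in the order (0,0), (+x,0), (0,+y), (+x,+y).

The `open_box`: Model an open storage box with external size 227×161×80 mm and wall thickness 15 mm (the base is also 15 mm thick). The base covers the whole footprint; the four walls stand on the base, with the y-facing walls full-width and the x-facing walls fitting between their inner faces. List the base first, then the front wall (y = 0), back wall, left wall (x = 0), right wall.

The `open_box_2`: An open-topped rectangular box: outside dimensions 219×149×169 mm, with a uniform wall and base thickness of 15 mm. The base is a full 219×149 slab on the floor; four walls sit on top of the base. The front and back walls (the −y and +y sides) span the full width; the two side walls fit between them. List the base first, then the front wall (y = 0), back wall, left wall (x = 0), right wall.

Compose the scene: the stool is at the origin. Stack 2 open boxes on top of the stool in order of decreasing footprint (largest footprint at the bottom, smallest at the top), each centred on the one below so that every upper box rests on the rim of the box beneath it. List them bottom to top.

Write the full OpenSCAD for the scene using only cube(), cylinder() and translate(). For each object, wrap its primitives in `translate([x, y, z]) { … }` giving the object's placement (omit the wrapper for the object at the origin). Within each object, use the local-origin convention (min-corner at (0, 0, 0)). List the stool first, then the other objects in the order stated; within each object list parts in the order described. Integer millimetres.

translate([0, 0, 401]) cube([331, 337, 24]);
cube([42, 42, 401]);
translate([289, 0, 0]) cube([42, 42, 401]);
translate([0, 295, 0]) cube([42, 42, 401]);
translate([289, 295, 0]) cube([42, 42, 401]);
translate([52, 88, 425]) {
  cube([227, 161, 15]);
  translate([0, 0, 15]) cube([227, 15, 65]);
  translate([0, 146, 15]) cube([227, 15, 65]);
  translate([0, 15, 15]) cube([15, 131, 65]);
  translate([212, 15, 15]) cube([15, 131, 65]);
}
translate([56, 94, 505]) {
  cube([219, 149, 15]);
  translate([0, 0, 15]) cube([219, 15, 154]);
  translate([0, 134, 15]) cube([219, 15, 154]);
  translate([0, 15, 15]) cube([15, 119, 154]);
  translate([204, 15, 15]) cube([15, 119, 154]);
}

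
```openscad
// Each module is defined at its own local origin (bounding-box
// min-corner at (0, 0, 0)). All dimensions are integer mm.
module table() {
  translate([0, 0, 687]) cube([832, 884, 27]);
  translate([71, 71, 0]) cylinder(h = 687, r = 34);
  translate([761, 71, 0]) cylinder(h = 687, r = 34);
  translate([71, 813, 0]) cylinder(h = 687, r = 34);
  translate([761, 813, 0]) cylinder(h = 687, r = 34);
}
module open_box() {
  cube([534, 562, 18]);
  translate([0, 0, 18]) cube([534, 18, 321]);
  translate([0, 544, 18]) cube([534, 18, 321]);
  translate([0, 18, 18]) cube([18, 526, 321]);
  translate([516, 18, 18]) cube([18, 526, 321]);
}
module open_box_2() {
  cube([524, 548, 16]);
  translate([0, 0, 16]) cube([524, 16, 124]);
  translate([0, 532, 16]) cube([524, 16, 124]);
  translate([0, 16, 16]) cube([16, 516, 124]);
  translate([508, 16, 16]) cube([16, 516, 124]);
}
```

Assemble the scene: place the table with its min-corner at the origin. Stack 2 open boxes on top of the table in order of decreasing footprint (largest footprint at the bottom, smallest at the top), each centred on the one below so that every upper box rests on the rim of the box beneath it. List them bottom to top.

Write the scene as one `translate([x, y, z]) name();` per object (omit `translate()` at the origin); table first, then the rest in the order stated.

table();
translate([149, 161, 714]) open_box();
translate([154, 168, 1053]) open_box_2();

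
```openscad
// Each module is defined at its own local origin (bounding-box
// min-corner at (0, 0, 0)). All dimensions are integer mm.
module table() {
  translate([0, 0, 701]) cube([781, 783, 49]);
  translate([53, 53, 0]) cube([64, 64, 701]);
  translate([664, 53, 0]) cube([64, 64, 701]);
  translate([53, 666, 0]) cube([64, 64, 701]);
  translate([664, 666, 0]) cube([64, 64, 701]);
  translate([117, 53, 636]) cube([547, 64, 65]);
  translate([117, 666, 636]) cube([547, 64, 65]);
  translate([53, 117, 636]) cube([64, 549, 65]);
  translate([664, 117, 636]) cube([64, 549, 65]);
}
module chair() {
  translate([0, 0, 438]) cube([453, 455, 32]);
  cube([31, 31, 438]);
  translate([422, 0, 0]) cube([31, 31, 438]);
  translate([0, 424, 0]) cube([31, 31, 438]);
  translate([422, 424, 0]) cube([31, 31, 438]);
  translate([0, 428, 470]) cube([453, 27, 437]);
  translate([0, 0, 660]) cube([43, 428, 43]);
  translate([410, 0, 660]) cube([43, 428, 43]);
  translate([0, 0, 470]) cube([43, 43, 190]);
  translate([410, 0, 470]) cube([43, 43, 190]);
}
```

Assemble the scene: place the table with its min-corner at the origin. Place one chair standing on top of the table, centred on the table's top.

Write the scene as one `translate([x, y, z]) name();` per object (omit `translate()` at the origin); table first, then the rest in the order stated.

table();
translate([164, 164, 750]) chair();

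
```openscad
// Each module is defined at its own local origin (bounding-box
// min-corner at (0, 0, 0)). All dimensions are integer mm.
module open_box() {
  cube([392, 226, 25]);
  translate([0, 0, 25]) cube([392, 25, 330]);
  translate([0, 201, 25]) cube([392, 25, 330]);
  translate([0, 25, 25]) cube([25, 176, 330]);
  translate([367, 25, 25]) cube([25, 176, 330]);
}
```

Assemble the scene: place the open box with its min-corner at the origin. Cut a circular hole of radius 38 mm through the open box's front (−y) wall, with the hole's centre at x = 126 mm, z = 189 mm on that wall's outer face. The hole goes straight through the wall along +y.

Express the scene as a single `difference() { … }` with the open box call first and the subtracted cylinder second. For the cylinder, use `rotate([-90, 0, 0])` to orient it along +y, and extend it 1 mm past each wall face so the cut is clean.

difference() {
  open_box();
  translate([126, -1, 189]) rotate([-90, 0, 0]) cylinder(h = 27, r = 38);
}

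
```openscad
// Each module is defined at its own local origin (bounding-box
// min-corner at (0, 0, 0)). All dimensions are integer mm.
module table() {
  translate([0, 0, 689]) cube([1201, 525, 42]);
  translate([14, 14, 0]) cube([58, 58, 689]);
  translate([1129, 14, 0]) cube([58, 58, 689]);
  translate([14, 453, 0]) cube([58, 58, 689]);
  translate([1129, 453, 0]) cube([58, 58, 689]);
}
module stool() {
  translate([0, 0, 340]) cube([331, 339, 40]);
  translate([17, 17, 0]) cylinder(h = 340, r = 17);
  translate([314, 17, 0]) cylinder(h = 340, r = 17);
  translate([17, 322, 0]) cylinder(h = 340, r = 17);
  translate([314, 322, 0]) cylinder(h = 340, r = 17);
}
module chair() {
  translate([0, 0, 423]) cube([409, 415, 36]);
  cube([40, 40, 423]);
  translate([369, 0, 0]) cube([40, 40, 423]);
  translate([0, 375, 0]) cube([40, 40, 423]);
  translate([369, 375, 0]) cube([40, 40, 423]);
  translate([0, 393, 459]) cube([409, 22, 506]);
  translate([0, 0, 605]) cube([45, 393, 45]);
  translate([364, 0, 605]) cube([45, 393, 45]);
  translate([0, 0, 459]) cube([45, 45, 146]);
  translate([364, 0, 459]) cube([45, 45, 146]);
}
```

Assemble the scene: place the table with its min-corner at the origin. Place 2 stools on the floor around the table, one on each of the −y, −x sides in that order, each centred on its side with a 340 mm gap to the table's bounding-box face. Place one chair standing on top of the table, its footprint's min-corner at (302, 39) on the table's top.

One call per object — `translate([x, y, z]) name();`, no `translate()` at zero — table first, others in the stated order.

table();
translate([435, -679, 0]) stool();
translate([-671, 93, 0]) stool();
translate([302, 39, 731]) chair();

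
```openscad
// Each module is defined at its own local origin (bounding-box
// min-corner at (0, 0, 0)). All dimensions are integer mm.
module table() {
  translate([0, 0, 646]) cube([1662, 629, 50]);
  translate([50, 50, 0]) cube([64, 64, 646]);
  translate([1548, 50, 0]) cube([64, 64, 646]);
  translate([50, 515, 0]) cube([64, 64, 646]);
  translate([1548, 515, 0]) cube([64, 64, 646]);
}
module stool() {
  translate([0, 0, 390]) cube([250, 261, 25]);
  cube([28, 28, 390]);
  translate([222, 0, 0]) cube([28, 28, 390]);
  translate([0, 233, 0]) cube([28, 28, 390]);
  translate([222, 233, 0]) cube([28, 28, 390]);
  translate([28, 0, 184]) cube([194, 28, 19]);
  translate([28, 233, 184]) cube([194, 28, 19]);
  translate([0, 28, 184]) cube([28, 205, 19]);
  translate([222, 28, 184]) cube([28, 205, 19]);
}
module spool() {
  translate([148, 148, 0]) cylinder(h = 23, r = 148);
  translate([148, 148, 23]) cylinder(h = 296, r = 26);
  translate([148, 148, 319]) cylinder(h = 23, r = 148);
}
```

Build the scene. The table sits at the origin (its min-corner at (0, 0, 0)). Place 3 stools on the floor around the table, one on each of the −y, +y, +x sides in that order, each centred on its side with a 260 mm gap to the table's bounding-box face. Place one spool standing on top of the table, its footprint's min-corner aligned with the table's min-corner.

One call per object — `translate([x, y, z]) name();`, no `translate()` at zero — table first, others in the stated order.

table();
translate([706, -521, 0]) stool();
translate([706, 889, 0]) stool();
translate([1922, 184, 0]) stool();
translate([0, 0, 696]) spool();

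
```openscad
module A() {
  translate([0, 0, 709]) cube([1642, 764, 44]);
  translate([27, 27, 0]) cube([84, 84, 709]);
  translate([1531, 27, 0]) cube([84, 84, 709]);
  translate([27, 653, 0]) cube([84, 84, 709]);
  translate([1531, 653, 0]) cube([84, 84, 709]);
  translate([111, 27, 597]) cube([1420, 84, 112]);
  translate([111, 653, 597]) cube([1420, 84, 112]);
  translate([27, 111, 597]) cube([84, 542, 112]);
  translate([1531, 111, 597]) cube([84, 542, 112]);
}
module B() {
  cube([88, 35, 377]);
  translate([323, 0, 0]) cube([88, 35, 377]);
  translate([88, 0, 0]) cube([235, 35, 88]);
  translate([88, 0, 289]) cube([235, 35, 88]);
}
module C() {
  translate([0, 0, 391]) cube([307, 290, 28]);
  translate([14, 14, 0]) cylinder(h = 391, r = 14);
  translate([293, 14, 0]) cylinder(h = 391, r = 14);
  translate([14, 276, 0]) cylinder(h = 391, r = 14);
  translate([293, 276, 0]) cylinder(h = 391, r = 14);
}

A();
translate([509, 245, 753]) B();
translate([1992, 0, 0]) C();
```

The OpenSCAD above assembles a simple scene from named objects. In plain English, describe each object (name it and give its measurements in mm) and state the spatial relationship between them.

A is a table with a 1642×764 mm rectangular top, 44 mm thick, top surface at z = 753 mm, supported by four 84×84 mm square legs, each inset 27 mm from the nearest pair of top edges, running from the floor. Four apron rails, 84 mm thick and 112 mm tall, run between adjacent legs with their top edges flush with the underside of the top and their outer faces flush with the legs' outer faces.

B is a rectangular picture frame lying in the x–z plane (depth along y). The opening is 235 mm wide (x) by 201 mm tall (z), surrounded by a border 88 mm wide on all four sides. The frame is 35 mm deep and is made of two full-height vertical stiles with two horizontal rails fitted between them.

C is a four-legged stool. The seat is a 307×290×28 mm slab whose top surface is at z = 419 mm; four round legs, each 28 mm in diameter, run from the floor (z = 0) to the underside of the seat, each leg's axis is inset half a diameter from the nearest pair of seat edges (so the leg's bounding box is flush with the corner).

The picture frame is on top of the table. The stool is on the floor beside the table on its +x side.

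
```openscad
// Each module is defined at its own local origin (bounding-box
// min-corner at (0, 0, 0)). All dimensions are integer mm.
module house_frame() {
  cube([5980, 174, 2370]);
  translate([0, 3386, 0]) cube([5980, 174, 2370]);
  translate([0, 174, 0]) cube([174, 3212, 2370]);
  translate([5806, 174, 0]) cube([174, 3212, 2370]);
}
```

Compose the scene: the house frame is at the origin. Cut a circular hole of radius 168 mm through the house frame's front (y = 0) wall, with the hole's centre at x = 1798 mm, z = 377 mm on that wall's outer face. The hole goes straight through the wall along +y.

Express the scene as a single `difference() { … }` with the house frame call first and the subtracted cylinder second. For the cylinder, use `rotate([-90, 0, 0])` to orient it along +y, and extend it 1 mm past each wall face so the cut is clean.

difference() {
  house_frame();
  translate([1798, -1, 377]) rotate([-90, 0, 0]) cylinder(h = 176, r = 168);
}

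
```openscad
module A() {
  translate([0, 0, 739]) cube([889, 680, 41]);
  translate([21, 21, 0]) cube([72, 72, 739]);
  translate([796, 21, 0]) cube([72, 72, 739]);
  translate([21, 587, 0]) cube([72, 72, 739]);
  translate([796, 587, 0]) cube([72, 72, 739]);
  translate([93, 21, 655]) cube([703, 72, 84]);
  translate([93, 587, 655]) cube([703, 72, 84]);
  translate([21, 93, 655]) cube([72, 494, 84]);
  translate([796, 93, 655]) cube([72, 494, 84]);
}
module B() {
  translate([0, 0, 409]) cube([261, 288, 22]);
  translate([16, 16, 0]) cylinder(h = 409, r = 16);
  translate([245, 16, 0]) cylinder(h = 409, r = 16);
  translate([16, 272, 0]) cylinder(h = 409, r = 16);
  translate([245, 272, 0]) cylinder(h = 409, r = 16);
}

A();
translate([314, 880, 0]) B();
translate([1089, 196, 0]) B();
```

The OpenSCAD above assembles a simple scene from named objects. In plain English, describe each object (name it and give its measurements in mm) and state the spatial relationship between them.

A is a rectangular dining table. The top is 889×680×41 mm with its upper surface at z = 780 mm. It stands on four 72×72 mm square legs, each inset 21 mm from the nearest pair of top edges, running from the floor to the underside of the top. Four apron rails, 72 mm thick and 84 mm tall, run between adjacent legs with their top edges flush with the underside of the top and their outer faces flush with the legs' outer faces.

B is a simple wooden stool: a rectangular seat 261 mm (x) by 288 mm (y), 22 mm thick, top face at z = 431 mm, on four round legs, each 32 mm in diameter. The legs rest on z = 0, each leg's axis is inset half a diameter from the nearest pair of seat edges (so the leg's bounding box is flush with the corner).

Two stools sit around the table at the +y, +x sides.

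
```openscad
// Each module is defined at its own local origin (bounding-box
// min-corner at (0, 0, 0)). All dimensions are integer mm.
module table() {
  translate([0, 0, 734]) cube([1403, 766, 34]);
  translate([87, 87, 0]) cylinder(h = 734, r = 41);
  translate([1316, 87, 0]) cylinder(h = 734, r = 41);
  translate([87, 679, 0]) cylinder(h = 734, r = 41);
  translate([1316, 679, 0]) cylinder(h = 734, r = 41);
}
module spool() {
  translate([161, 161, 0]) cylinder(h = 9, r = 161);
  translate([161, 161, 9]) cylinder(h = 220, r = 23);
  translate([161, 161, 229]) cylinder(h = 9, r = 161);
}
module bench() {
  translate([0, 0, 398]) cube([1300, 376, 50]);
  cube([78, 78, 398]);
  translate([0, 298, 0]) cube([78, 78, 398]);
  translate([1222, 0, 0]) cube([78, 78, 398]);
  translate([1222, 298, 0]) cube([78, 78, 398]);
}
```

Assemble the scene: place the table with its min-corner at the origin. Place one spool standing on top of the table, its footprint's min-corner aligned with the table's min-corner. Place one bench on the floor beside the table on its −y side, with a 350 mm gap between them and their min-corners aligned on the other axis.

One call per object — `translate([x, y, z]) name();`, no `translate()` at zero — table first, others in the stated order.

table();
translate([0, 0, 768]) spool();
translate([0, -726, 0]) bench();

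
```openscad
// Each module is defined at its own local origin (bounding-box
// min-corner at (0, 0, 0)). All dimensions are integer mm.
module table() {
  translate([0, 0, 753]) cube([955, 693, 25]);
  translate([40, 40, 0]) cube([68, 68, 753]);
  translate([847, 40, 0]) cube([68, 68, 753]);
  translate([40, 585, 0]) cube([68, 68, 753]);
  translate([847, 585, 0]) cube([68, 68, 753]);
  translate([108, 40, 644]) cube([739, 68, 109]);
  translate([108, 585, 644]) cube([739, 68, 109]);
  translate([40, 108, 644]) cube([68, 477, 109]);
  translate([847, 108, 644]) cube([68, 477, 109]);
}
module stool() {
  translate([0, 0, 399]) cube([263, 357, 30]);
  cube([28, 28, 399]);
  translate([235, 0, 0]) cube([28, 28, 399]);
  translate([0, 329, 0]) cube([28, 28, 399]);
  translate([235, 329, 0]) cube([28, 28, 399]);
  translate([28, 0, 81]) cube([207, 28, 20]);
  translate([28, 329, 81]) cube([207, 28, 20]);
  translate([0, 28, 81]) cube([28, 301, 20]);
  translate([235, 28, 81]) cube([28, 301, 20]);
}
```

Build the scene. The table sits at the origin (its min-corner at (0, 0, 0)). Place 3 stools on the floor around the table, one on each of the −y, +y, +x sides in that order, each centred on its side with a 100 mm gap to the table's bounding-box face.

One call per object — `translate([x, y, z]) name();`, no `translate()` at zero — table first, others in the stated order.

table();
translate([346, -457, 0]) stool();
translate([346, 793, 0]) stool();
translate([1055, 168, 0]) stool();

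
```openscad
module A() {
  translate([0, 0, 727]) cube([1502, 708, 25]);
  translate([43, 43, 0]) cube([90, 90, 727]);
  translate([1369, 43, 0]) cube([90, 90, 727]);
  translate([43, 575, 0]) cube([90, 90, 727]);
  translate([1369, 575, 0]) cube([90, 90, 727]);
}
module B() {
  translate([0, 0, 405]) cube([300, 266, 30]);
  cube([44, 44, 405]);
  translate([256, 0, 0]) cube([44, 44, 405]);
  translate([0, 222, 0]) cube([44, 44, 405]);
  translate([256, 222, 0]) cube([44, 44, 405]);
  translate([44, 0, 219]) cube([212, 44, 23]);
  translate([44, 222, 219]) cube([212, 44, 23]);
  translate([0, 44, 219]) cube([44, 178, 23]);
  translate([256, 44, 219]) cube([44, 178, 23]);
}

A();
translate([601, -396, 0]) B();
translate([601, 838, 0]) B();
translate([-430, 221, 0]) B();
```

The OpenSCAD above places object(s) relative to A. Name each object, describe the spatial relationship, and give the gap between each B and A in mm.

A is a table. B is a stool. Three stools sit around the table at the −y, +y, −x sides. The gap between each stool and the table is 130 mm.

Each stool's nearest face is 130 mm from the table's bounding box.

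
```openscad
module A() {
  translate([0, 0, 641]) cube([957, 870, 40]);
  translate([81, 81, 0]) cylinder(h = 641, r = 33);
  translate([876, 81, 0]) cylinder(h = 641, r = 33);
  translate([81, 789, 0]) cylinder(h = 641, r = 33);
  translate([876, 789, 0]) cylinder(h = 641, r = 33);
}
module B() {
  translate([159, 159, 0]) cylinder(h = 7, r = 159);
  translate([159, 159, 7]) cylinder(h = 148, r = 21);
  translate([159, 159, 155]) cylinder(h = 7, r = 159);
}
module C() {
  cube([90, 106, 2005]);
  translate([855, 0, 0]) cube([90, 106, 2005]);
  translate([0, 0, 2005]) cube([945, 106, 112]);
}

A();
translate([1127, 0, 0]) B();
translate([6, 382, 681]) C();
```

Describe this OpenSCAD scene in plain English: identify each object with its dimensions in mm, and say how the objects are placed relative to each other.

A is a rectangular dining table. The top is 957×870×40 mm with its upper surface at z = 681 mm. It stands on four round legs of 66 mm diameter, each leg's bounding box inset 48 mm from the nearest pair of top edges, running from the floor to the underside of the top.

B is a spool: two coaxial disc flanges of radius 159 mm and thickness 7 mm, joined by a core cylinder of radius 21 mm and height 148 mm. The lower flange rests on z = 0 and the three cylinders share a vertical axis.

C is a rectangular door frame: two vertical jambs of 90×106 mm section, 2005 mm tall, with a clear opening 765 mm wide between their inner faces. A header 112 mm tall and 106 mm deep lies on top of the jambs and spans the full outside width.

The spool is on the floor beside the table on its +x side. The door frame is on top of the table, centred.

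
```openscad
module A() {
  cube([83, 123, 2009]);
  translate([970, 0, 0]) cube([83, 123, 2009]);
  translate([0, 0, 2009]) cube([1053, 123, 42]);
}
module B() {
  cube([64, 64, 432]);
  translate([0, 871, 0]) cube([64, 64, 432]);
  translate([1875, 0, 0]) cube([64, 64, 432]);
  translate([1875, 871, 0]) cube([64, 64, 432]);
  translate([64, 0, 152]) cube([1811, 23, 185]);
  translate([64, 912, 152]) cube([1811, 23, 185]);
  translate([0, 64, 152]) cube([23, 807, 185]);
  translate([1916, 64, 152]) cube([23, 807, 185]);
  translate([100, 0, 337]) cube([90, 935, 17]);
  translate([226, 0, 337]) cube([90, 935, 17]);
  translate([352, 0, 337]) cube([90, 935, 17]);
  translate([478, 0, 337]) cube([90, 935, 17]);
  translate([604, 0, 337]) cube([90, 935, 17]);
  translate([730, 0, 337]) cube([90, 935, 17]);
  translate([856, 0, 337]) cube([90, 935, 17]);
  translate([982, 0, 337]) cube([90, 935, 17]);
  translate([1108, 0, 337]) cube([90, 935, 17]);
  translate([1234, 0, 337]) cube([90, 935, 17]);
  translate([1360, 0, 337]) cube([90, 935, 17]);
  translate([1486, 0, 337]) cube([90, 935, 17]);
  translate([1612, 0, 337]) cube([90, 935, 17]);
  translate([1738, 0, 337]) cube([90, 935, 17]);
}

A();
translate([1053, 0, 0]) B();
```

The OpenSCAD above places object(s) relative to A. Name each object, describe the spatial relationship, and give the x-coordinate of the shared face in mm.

The door frame's +x face and the bed frame's −x face are both at x = 1053 mm.

A is a door frame. B is a bed frame. The bed frame is against the door frame's +x side, with their −y faces flush. The x-coordinate of the shared face is 1053 mm.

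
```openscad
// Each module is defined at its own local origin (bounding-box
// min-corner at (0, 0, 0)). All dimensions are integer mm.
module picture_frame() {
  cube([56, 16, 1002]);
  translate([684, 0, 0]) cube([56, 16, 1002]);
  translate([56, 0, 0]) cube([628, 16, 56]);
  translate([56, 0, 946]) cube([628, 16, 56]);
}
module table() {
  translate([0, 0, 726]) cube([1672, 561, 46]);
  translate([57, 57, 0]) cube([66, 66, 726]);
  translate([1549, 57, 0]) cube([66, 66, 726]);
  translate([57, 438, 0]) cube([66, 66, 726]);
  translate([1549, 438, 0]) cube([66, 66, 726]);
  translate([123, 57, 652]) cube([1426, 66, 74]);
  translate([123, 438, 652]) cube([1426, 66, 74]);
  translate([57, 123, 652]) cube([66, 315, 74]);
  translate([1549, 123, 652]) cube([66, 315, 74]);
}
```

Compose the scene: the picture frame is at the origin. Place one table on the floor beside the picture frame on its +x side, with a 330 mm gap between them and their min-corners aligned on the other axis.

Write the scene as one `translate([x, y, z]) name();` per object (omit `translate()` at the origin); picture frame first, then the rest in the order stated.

picture_frame();
translate([1070, 0, 0]) table();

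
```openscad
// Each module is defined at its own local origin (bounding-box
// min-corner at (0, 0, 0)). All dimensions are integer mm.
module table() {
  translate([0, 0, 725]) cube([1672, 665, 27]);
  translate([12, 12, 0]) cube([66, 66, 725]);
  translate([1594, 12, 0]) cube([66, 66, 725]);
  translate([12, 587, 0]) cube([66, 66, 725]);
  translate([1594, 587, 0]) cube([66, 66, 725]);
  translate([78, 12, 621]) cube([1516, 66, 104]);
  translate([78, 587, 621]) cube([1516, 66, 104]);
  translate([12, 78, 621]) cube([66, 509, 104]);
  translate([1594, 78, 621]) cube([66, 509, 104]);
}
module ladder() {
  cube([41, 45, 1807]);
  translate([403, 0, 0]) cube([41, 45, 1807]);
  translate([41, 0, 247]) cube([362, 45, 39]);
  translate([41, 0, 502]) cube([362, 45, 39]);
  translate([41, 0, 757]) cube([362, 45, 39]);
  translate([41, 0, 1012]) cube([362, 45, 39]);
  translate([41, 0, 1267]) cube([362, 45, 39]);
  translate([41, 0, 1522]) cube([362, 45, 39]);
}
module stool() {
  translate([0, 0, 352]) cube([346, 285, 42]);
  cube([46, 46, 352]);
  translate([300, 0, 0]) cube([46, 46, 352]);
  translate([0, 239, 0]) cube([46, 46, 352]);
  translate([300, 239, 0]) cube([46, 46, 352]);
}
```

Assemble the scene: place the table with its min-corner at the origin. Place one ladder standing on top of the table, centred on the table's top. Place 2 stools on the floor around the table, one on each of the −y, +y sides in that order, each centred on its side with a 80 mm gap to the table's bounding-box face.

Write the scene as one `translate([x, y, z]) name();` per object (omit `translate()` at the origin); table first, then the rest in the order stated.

table();
translate([614, 310, 752]) ladder();
translate([663, -365, 0]) stool();
translate([663, 745, 0]) stool();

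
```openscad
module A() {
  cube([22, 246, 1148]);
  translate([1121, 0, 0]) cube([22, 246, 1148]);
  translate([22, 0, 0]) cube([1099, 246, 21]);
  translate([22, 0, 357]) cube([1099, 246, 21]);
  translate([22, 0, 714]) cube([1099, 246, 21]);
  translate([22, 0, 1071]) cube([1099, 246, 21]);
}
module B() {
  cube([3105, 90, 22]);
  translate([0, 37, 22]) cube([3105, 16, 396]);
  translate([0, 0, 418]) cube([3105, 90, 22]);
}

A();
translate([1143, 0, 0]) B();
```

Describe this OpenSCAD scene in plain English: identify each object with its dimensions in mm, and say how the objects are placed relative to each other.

A is an open bookshelf. Two side panels, each 22 mm thick, 246 mm deep and 1148 mm tall, stand 1143 mm apart (outside-to-outside). Between them sit 4 shelves, each 21 mm thick and 246 mm deep, spanning the full gap between the sides. The bottom shelf rests on the floor (its underside at z = 0) and the clear gap between one shelf's top and the next shelf's underside is 336 mm.

B is an I-beam lying along x, 3105 mm long. Overall section height 440 mm. Two flanges 90 mm wide (y) and 22 mm thick, one on the floor and one at the top; a web 16 mm thick runs between them, centred on the flange width.

The I-beam is against the bookshelf's +x side, with their −y faces flush.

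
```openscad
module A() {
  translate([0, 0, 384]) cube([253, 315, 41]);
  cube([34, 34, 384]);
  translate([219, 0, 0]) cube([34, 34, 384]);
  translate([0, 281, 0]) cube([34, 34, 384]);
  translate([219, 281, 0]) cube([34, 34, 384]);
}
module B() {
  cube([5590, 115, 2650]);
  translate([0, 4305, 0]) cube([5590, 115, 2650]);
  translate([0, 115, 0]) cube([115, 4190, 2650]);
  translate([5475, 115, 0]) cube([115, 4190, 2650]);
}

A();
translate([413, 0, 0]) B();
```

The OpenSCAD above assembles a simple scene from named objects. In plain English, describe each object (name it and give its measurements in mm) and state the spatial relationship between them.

A is a simple wooden stool: a rectangular seat 253 mm (x) by 315 mm (y), 41 mm thick, top face at z = 425 mm, on four square legs, each 34×34 mm in cross-section. The legs rest on z = 0, each flush with a corner of the seat.

B is a box-shaped house frame (walls only): outside footprint 5590×4420 mm, wall height 2650 mm, wall thickness 115 mm. The two y-facing walls run the full x-width; the two x-facing walls fit between the inner faces of the y-facing walls.

The house frame is on the floor beside the stool on its +x side.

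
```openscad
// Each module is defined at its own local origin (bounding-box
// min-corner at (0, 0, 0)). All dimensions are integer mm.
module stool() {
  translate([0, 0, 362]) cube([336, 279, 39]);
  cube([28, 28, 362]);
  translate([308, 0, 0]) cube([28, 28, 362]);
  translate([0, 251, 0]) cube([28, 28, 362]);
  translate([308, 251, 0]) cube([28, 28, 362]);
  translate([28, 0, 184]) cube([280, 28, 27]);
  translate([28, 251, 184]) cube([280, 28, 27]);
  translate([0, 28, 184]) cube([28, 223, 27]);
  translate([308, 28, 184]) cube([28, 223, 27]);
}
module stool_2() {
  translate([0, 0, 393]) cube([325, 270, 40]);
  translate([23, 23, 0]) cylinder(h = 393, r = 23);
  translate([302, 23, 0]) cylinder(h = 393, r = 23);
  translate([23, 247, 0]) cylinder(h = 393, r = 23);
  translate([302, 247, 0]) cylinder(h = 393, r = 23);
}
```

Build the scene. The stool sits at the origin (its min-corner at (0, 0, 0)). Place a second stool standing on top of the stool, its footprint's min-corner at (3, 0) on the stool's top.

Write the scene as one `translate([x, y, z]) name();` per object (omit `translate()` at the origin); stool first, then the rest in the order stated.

stool();
translate([3, 0, 401]) stool_2();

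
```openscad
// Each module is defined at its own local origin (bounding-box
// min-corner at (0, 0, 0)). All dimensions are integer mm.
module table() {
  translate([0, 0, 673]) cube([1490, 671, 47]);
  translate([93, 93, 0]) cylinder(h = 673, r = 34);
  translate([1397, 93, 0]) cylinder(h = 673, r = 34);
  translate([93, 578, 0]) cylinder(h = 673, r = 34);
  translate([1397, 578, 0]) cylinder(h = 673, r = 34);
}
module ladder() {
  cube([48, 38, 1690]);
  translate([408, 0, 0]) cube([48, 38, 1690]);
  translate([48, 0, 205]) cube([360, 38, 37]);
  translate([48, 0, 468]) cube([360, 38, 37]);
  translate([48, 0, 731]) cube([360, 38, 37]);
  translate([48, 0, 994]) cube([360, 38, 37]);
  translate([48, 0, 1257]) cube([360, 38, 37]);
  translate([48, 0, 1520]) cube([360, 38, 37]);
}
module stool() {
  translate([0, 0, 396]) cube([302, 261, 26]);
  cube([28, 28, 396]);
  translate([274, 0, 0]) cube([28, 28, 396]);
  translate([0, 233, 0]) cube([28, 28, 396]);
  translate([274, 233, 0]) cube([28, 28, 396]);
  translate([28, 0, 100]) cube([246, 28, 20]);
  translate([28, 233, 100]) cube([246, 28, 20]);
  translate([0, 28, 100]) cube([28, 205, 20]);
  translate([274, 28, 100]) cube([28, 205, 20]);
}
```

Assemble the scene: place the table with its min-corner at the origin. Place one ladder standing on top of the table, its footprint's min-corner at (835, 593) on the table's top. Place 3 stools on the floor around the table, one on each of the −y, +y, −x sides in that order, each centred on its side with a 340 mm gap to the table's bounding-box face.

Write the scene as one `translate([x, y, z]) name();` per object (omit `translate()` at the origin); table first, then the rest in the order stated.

table();
translate([835, 593, 720]) ladder();
translate([594, -601, 0]) stool();
translate([594, 1011, 0]) stool();
translate([-642, 205, 0]) stool();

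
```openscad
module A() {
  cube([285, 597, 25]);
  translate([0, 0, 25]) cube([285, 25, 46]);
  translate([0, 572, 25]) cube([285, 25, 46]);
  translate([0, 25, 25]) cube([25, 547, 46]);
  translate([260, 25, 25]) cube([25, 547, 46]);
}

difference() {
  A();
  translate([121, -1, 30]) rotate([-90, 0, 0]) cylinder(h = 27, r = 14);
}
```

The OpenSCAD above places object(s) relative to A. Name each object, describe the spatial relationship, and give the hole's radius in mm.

A is an open box. The open box has a circular hole through its front wall. The hole's radius is 14 mm.

The subtracted cylinder has r = 14 mm.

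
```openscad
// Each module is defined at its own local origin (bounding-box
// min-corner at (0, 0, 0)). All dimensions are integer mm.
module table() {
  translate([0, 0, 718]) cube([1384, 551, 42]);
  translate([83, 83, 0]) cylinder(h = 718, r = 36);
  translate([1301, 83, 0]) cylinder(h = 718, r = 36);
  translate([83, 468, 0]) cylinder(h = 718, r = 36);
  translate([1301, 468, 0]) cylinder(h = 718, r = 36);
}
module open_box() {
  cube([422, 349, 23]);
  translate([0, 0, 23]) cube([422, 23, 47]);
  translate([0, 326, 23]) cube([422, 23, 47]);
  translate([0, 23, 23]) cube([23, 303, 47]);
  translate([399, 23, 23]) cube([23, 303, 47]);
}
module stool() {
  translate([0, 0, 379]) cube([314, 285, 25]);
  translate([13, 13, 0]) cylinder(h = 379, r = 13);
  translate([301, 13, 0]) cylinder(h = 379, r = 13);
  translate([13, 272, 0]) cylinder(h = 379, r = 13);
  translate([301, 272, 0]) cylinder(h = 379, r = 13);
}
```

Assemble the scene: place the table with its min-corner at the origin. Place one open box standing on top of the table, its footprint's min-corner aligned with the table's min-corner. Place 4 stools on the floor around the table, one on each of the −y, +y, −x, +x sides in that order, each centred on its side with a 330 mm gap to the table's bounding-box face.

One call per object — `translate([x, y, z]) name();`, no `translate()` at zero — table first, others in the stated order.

table();
translate([0, 0, 760]) open_box();
translate([535, -615, 0]) stool();
translate([535, 881, 0]) stool();
translate([-644, 133, 0]) stool();
translate([1714, 133, 0]) stool();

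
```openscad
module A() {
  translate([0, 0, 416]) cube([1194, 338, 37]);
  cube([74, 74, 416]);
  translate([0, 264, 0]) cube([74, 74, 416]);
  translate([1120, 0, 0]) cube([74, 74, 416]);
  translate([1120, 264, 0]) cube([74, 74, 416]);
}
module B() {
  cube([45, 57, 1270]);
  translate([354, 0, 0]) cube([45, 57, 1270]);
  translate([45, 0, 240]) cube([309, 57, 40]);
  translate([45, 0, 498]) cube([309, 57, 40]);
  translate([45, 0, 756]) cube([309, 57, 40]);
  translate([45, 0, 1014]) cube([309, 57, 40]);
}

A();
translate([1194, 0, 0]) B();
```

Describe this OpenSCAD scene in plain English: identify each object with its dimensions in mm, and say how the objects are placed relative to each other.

A is a long wooden bench with a 1194 mm (x) × 338 mm (y) seat, 37 mm thick, its top surface 453 mm above the floor. Four 74 mm square legs at the seat corners, flush with the edges, run from z = 0 to the seat underside.

B is a wooden ladder with two side rails of 45×57 mm section and 1270 mm height, set 399 mm apart overall. Between them run 4 rectangular rungs (57 mm deep, 40 mm thick), front faces flush with the rails' −y face. The bottom of the first rung is 240 mm above the floor and each subsequent rung is 258 mm higher than the one below.

The ladder is against the bench's +x side, with their −y faces flush.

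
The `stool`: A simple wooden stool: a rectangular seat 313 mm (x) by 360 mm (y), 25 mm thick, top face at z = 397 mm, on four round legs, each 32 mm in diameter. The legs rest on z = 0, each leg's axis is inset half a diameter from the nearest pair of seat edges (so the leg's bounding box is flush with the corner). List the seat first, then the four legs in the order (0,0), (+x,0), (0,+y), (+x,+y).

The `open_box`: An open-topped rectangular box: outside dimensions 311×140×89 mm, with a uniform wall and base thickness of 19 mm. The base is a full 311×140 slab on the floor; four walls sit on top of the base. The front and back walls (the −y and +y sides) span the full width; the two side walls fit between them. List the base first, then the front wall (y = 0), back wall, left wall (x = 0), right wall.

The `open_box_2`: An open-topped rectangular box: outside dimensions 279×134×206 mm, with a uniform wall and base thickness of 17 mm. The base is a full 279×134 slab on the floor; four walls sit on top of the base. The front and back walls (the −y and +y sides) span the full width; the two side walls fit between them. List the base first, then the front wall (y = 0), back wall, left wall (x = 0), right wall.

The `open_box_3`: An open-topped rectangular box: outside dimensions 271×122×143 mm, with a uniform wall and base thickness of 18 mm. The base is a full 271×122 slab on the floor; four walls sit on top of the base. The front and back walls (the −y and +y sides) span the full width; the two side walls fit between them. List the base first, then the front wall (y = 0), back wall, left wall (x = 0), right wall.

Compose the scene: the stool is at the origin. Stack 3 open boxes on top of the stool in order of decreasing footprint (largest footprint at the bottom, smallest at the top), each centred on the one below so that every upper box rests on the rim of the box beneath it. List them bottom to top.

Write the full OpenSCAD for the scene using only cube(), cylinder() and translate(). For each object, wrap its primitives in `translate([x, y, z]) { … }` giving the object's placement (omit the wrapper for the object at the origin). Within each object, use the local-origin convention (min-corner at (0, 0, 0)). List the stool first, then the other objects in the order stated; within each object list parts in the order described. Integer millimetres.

translate([0, 0, 372]) cube([313, 360, 25]);
translate([16, 16, 0]) cylinder(h = 372, r = 16);
translate([297, 16, 0]) cylinder(h = 372, r = 16);
translate([16, 344, 0]) cylinder(h = 372, r = 16);
translate([297, 344, 0]) cylinder(h = 372, r = 16);
translate([1, 110, 397]) {
  cube([311, 140, 19]);
  translate([0, 0, 19]) cube([311, 19, 70]);
  translate([0, 121, 19]) cube([311, 19, 70]);
  translate([0, 19, 19]) cube([19, 102, 70]);
  translate([292, 19, 19]) cube([19, 102, 70]);
}
translate([17, 113, 486]) {
  cube([279, 134, 17]);
  translate([0, 0, 17]) cube([279, 17, 189]);
  translate([0, 117, 17]) cube([279, 17, 189]);
  translate([0, 17, 17]) cube([17, 100, 189]);
  translate([262, 17, 17]) cube([17, 100, 189]);
}
translate([21, 119, 692]) {
  cube([271, 122, 18]);
  translate([0, 0, 18]) cube([271, 18, 125]);
  translate([0, 104, 18]) cube([271, 18, 125]);
  translate([0, 18, 18]) cube([18, 86, 125]);
  translate([253, 18, 18]) cube([18, 86, 125]);
}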